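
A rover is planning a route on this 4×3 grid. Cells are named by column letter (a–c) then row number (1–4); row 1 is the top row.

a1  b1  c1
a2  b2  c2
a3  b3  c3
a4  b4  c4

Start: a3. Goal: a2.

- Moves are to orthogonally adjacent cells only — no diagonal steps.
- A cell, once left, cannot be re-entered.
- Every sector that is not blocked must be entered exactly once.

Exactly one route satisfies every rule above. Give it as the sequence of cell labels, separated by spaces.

Need to visit all 12 open cells exactly once, starting at a3 and ending at a2.
Route from a3: down 1 to a4, right 2 to c4, up 1 to c3, left 1 to b3, up 1 to b2, right 1 to c2, up 1 to c1, left 2 to a1, down 1 to a2 — 11 moves in all.
Check: all 12 open cells covered.

a3 a4 b4 c4 c3 b3 b2 c2 c1 b1 a1 a2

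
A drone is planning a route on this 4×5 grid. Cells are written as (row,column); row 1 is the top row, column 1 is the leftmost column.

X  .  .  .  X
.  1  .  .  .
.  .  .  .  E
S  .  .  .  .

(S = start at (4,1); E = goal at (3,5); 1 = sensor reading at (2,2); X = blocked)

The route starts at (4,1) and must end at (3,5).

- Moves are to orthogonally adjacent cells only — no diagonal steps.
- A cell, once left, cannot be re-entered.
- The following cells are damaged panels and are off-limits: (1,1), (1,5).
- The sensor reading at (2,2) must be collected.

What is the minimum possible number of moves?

7

Any route passes through (2,2) somewhere between (4,1) and (3,5). Summing Manhattan distances along the two legs ((4,1) → (2,2) → (3,5)) gives a lower bound of 3 + 4 = 7 moves.
A route of 7 moves achieves this: (4,1) → (3,1) → (2,1) → (2,2) → (3,2) → (3,3) → (3,4) → (3,5).
Since 7 matches the lower bound, it is optimal.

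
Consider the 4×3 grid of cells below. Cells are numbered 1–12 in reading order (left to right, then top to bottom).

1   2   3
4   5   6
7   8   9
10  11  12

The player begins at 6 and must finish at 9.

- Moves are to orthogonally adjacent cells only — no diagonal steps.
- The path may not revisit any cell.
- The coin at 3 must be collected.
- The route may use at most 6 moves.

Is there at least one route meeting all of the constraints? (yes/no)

One route that works: 6 → 3 → 2 → 5 → 8 → 9.

yes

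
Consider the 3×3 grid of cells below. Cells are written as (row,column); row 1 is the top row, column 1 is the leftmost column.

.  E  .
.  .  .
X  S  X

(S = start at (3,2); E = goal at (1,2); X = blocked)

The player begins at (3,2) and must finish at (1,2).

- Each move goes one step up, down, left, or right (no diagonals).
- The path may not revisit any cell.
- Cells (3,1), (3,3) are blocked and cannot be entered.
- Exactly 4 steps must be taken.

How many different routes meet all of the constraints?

Need simple routes of exactly 4 moves from (3,2) to (1,2) (Manhattan distance 2, so 1 moves are spent on a detour and 1 undoing it).
Enumerating: (3,2) (2,2) (2,1) (1,1) (1,2) | (3,2) (2,2) (2,3) (1,3) (1,2).
That gives 2 routes.

2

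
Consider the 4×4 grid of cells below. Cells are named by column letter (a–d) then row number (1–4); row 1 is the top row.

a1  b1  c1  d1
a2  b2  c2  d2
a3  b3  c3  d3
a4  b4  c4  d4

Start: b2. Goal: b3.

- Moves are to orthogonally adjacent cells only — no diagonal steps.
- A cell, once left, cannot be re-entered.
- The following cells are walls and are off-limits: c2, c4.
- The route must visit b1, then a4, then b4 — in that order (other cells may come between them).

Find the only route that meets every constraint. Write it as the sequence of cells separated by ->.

The waypoints must appear in the order b1, a4, b4, with no cell reused.
Route from b2: up 1 to b1, left 1 to a1, down 3 to a4, right 1 to b4, up 1 to b3 — 7 moves in all.
Check: order respected (b1 at step 1, a4 at step 5, b4 at step 6).

b2 -> b1 -> a1 -> a2 -> a3 -> a4 -> b4 -> b3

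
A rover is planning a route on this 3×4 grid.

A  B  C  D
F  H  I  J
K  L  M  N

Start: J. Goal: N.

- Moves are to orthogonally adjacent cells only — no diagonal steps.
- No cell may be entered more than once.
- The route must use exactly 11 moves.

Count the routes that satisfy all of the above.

2

Need simple routes of exactly 11 moves from J to N (Manhattan distance 1, so 5 moves are spent on a detour and 5 undoing it).
Enumerating: J D C I H B A F K L M N | J D C B A F K L H I M N.
That gives 2 routes.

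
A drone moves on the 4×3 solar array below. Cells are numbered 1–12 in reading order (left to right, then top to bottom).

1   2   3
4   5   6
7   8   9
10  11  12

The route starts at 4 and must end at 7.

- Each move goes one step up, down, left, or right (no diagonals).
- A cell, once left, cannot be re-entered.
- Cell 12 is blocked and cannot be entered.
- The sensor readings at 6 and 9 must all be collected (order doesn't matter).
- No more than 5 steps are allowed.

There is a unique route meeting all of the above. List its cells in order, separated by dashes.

The 5-move cap with required stops at 6, 9 leaves no slack for detours.
Route from 4: 2× right (reaching 6), down to 9, 2× left (reaching 7) — 5 moves in all.
Check: all required cells visited; 5 ≤ 5 moves.

4 - 5 - 6 - 9 - 8 - 7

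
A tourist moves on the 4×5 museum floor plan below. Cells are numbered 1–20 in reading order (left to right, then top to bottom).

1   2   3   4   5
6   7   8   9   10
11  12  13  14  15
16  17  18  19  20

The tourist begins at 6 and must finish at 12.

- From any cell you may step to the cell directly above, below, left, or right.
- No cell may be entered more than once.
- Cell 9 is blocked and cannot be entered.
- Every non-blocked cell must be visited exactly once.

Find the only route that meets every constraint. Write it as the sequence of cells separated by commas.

Need to visit all 19 open cells exactly once, starting at 6 and ending at 12.
Cell 10 has only two open neighbours (5 and 15), so the path must pass straight through it: one of those is the cell it's entered from and the other is where it exits.
Route from 6: up to 1, right to 2, down to 7, right to 8, up to 3, 2× right (reaching 5), 3× down (reaching 20), left to 19, up to 14, left to 13, down to 18, 2× left (reaching 16), up to 11, right to 12 — 18 moves in all.
Check: all 19 open cells covered.

6, 1, 2, 7, 8, 3, 4, 5, 10, 15, 20, 19, 14, 13, 18, 17, 16, 11, 12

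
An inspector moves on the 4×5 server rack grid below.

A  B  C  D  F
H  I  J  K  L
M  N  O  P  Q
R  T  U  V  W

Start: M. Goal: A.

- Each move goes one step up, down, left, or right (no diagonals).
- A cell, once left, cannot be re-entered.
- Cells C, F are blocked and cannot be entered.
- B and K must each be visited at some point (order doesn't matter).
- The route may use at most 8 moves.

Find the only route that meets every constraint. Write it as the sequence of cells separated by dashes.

Any route must reach B and K and still end at A within 8 moves, so the order of the required stops is forced.
Route from M: 3× right (reaching P), up to K, 2× left (reaching I), up to B, left to A — 8 moves in all.
Check: all required cells visited; 8 ≤ 8 moves.

M - N - O - P - K - J - I - B - A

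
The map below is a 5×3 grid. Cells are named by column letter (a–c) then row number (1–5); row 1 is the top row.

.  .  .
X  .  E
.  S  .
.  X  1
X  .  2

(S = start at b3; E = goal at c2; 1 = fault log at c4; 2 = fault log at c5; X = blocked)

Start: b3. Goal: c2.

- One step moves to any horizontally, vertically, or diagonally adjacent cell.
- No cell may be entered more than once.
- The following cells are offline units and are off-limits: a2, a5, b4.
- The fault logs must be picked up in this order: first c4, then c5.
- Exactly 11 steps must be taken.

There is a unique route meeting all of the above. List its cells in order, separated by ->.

b3 -> c3 -> c4 -> c5 -> b5 -> a4 -> a3 -> b2 -> a1 -> b1 -> c1 -> c2

The waypoints must appear in the order c4, c5, with no cell reused.
Route from b3: right 1 to c3, down 2 to c5, left 1 to b5, up-left 1 to a4, up 1 to a3, up-right 1 to b2, up-left 1 to a1, right 2 to c1, down 1 to c2 — 11 moves in all.
Check: order respected (1 at step 2, 2 at step 3); 11 moves as required.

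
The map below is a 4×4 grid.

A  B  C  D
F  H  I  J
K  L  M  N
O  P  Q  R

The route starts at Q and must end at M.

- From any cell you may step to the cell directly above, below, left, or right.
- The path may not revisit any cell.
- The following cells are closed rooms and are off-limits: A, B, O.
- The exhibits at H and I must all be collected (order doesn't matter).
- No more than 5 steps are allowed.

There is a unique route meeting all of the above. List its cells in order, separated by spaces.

Any route must reach H and I and still end at M within 5 moves, so the order of the required stops is forced.
Route from Q: left 1 to P, up 2 to H, right 1 to I, down 1 to M — 5 moves in all.
Check: all required cells visited; 5 ≤ 5 moves.

Q P L H I M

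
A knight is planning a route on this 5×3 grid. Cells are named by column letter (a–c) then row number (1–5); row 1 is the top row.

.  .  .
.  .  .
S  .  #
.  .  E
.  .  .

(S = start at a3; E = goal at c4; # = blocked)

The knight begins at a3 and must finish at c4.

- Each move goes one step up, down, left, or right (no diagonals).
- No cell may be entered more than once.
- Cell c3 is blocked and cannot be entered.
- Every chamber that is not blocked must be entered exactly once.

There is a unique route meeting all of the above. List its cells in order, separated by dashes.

Need to visit all 14 open cells exactly once, starting at a3 and ending at c4.
Cell c2 has only two open neighbours (c1 and b2), so the path must pass straight through it: one of those is the cell it's entered from and the other is where it exits.
Route from a3: 2× up (reaching a1), 2× right (reaching c1), down to c2, left to b2, 2× down (reaching b4), left to a4, down to a5, 2× right (reaching c5), up to c4 — 13 moves in all.
Check: all 14 open cells covered.

a3 - a2 - a1 - b1 - c1 - c2 - b2 - b3 - b4 - a4 - a5 - b5 - c5 - c4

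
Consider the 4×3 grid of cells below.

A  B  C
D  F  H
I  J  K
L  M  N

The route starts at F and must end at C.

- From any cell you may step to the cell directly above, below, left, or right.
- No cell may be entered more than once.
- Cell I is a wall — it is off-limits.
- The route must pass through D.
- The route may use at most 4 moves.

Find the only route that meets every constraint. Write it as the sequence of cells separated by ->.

F -> D -> A -> B -> C

The budget equals the shortest possible length, so every move has to be on a shortest route through the required cells.
Route from F: left to D, up to A, 2× right (reaching C) — 4 moves in all.
Check: all required cells visited; 4 ≤ 4 moves.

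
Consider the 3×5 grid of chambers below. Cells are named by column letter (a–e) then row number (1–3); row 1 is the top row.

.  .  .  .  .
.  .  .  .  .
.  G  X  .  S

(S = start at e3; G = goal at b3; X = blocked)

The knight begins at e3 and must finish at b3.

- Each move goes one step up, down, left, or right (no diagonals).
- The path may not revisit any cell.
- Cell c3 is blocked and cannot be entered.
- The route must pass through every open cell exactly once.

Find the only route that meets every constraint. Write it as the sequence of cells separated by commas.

e3, d3, d2, e2, e1, d1, c1, c2, b2, b1, a1, a2, a3, b3

Need to visit all 14 open cells exactly once, starting at e3 and ending at b3.
Route from e3: left 1 to d3, up 1 to d2, right 1 to e2, up 1 to e1, left 2 to c1, down 1 to c2, left 1 to b2, up 1 to b1, left 1 to a1, down 2 to a3, right 1 to b3 — 13 moves in all.
Check: all 14 open cells covered.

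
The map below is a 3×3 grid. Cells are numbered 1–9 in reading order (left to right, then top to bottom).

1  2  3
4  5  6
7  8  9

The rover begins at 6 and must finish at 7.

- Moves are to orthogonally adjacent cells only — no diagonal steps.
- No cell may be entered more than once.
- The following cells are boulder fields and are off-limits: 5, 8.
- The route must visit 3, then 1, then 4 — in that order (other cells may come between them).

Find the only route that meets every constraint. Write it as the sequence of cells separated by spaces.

6 3 2 1 4 7

The waypoints must appear in the order 3, 1, 4, with no cell reused.
Route from 6: up to 3, 2× left (reaching 1), 2× down (reaching 7) — 5 moves in all.
Check: order respected (3 at step 1, 1 at step 3, 4 at step 4).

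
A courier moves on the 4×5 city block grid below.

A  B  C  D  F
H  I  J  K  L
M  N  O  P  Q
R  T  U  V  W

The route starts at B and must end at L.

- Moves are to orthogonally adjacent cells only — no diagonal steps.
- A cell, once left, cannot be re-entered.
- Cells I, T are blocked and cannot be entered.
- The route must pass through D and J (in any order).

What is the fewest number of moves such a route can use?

Any route passes through D and J in some order between B and L. Summing Manhattan distances along each leg and taking the cheapest ordering (B → J → D → L) gives a lower bound of 2 + 2 + 2 = 6 moves.
A route of 6 moves achieves this: B → C → J → K → D → F → L.
Since 6 matches the lower bound, it is optimal.

6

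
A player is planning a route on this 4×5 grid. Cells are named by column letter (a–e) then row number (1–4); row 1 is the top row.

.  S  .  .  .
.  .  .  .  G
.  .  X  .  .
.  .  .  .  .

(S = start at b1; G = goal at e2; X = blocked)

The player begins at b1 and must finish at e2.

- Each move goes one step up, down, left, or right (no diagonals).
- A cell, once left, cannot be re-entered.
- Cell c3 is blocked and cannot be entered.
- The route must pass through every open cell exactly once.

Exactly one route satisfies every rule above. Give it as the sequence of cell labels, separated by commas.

b1, a1, a2, b2, b3, a3, a4, b4, c4, d4, e4, e3, d3, d2, c2, c1, d1, e1, e2

Need to visit all 19 open cells exactly once, starting at b1 and ending at e2.
Cell a1 has only two open neighbours (a2 and b1), so the path must pass straight through it: one of those is the cell it's entered from and the other is where it exits.
Route from b1: left to a1, down to a2, right to b2, down to b3, left to a3, down to a4, 4× right (reaching e4), up to e3, left to d3, up to d2, left to c2, up to c1, 2× right (reaching e1), down to e2 — 18 moves in all.
Check: all 19 open cells covered.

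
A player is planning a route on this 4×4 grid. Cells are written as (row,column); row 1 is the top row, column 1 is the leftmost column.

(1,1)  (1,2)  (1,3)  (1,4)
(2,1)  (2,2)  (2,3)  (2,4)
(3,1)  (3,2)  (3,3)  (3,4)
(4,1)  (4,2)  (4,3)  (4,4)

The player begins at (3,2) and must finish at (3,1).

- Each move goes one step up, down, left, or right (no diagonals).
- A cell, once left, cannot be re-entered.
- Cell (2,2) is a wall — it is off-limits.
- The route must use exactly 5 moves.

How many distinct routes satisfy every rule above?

Need simple routes of exactly 5 moves from (3,2) to (3,1) (Manhattan distance 1, so 2 moves are spent on a detour and 2 undoing it).
Enumerating: (3,2) (3,3) (4,3) (4,2) (4,1) (3,1).
That gives 1 route.

1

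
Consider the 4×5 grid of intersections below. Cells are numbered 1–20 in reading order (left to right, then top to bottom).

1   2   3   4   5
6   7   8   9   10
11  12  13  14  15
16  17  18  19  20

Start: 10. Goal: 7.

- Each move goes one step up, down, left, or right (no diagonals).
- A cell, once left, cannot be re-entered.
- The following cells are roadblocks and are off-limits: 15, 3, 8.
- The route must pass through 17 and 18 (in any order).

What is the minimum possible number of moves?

Any route passes through 17 and 18 in some order between 10 and 7. Summing Manhattan distances along each leg and taking the cheapest ordering (10 → 18 → 17 → 7) gives a lower bound of 4 + 1 + 2 = 7 moves.
A route of 7 moves achieves this: 10 → 9 → 14 → 19 → 18 → 17 → 12 → 7.
Since 7 matches the lower bound, it is optimal.

7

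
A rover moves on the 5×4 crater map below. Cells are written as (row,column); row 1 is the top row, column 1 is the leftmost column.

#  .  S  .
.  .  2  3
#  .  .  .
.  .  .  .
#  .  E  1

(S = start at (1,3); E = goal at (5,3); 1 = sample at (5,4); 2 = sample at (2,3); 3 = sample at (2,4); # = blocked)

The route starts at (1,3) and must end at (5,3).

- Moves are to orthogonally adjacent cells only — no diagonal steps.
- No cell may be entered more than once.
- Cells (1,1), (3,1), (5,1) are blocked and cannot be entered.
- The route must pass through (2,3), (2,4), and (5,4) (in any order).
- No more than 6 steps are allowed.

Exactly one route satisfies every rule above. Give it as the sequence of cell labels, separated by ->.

Any route must reach (2,3), (2,4), and (5,4) and still end at (5,3) within 6 moves, so the order of the required stops is forced.
Route from (1,3): down 1 to (2,3), right 1 to (2,4), down 3 to (5,4), left 1 to (5,3) — 6 moves in all.
Check: all required cells visited; 6 ≤ 6 moves.

(1,3) -> (2,3) -> (2,4) -> (3,4) -> (4,4) -> (5,4) -> (5,3)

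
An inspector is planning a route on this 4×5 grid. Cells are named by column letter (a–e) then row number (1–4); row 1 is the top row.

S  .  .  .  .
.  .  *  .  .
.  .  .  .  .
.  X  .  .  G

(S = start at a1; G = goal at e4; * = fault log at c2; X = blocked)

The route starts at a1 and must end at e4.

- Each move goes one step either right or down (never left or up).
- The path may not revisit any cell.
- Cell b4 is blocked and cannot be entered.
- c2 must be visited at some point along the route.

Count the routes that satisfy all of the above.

A right/down-only route from a1 to e4 makes exactly 3 down-moves and 4 right-moves in some order.
With no other constraints that would be C(7,3) = 35 routes.
Split at c2 and multiply the segment counts (each segment already excludes blocked cells): a1→c2: 3; c2→e4: 6; product = 18.
That gives 18 routes.

18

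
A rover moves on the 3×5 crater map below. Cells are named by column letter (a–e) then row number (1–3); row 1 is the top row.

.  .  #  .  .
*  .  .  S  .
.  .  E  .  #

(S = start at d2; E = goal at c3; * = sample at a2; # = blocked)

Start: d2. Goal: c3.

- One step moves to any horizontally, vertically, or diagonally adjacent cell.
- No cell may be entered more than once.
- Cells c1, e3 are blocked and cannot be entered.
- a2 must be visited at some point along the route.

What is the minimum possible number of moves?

5

Any route passes through a2 somewhere between d2 and c3. Summing Chebyshev distances along the two legs (d2 → a2 → c3) gives a lower bound of 3 + 2 = 5 moves.
A route of 5 moves achieves this: d2 → c2 → b1 → a2 → b2 → c3.
Since 5 matches the lower bound, it is optimal.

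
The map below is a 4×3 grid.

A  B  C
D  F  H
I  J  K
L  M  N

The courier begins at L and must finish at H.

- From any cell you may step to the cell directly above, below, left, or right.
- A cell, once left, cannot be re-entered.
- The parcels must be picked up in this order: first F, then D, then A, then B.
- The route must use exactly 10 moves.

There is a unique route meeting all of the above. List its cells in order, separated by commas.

L, M, N, K, J, F, D, A, B, C, H

The waypoints must appear in the order F, D, A, B, with no cell reused.
Route from L: right 2 to N, up 1 to K, left 1 to J, up 1 to F, left 1 to D, up 1 to A, right 2 to C, down 1 to H — 10 moves in all.
Check: order respected (F at step 5, D at step 6, A at step 7, B at step 8); 10 moves as required.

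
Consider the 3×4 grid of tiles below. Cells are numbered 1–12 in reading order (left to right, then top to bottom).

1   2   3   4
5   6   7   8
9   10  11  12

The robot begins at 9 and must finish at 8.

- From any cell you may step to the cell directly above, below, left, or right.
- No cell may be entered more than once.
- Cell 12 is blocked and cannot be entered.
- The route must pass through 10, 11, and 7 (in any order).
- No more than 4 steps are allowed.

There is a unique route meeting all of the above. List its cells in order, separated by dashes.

9 - 10 - 11 - 7 - 8

Any route must reach 10, 11, and 7 and still end at 8 within 4 moves, so the order of the required stops is forced.
Route from 9: 2× right (reaching 11), up to 7, right to 8 — 4 moves in all.
Check: all required cells visited; 4 ≤ 4 moves.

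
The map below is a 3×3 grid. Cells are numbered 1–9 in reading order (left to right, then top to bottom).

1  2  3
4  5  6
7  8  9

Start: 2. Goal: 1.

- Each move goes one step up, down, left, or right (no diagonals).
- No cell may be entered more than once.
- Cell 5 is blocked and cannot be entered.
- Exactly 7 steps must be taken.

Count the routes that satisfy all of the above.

Need simple routes of exactly 7 moves from 2 to 1 (Manhattan distance 1, so 3 moves are spent on a detour and 3 undoing it).
Enumerating: 2 3 6 9 8 7 4 1.
That gives 1 route.

1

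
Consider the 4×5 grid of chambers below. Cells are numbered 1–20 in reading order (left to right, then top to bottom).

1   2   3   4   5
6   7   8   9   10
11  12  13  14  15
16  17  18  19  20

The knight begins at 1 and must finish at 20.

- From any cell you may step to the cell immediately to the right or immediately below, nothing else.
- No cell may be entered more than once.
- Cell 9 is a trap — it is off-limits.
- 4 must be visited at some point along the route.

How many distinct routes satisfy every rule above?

A right/down-only route from 1 to 20 makes exactly 3 down-moves and 4 right-moves in some order.
With no other constraints that would be C(7,3) = 35 routes.
Split at 4 and multiply the segment counts (each segment already excludes blocked cells): 1→4: 1; 4→20: 1; product = 1.
That gives 1 route.

1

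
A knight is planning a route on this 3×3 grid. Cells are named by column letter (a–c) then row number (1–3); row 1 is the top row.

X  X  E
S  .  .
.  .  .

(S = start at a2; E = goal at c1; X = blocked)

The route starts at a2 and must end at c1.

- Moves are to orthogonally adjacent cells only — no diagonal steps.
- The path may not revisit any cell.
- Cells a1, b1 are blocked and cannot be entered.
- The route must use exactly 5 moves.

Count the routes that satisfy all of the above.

3

Need simple routes of exactly 5 moves from a2 to c1 (Manhattan distance 3, so 1 moves are spent on a detour and 1 undoing it).
Enumerating: a2 a3 b3 b2 c2 c1 | a2 a3 b3 c3 c2 c1 | a2 b2 b3 c3 c2 c1.
That gives 3 routes.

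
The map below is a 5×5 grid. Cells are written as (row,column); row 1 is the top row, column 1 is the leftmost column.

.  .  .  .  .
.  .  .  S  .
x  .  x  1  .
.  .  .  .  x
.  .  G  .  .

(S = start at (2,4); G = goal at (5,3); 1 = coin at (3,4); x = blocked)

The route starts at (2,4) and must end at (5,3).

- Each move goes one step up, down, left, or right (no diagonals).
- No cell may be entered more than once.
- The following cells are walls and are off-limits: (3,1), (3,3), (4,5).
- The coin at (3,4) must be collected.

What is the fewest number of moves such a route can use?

4

Any route passes through (3,4) somewhere between (2,4) and (5,3). Summing Manhattan distances along the two legs ((2,4) → (3,4) → (5,3)) gives a lower bound of 1 + 3 = 4 moves.
A route of 4 moves achieves this: (2,4) → (3,4) → (4,4) → (5,4) → (5,3).
Since 4 matches the lower bound, it is optimal.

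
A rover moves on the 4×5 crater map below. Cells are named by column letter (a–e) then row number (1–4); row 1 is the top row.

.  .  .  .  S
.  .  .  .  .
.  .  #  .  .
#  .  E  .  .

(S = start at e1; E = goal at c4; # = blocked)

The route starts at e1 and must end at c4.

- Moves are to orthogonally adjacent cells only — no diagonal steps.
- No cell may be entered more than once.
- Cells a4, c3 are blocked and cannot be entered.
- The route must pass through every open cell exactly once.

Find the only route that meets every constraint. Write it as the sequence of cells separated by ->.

Need to visit all 18 open cells exactly once, starting at e1 and ending at c4.
Route from e1: down 3 to e4, left 1 to d4, up 3 to d1, left 1 to c1, down 1 to c2, left 1 to b2, up 1 to b1, left 1 to a1, down 2 to a3, right 1 to b3, down 1 to b4, right 1 to c4 — 17 moves in all.
Check: all 18 open cells covered.

e1 -> e2 -> e3 -> e4 -> d4 -> d3 -> d2 -> d1 -> c1 -> c2 -> b2 -> b1 -> a1 -> a2 -> a3 -> b3 -> b4 -> c4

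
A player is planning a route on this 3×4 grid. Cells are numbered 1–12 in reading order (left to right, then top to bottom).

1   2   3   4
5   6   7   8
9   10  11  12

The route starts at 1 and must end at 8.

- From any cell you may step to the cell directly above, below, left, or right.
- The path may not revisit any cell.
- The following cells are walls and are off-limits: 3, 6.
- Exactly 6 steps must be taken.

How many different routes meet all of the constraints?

2

Need simple routes of exactly 6 moves from 1 to 8 (Manhattan distance 4, so 1 moves are spent on a detour and 1 undoing it).
Enumerating: 1 5 9 10 11 7 8 | 1 5 9 10 11 12 8.
That gives 2 routes.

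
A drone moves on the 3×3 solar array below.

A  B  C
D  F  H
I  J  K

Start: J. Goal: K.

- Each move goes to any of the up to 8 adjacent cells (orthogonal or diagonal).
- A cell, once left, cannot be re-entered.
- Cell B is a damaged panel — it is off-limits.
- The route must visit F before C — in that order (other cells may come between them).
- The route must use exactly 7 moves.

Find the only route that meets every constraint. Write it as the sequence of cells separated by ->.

J -> I -> D -> A -> F -> C -> H -> K

The waypoints must appear in the order F, C, with no cell reused.
Route from J: left 1 to I, up 2 to A, down-right 1 to F, up-right 1 to C, down 2 to K — 7 moves in all.
Check: order respected (F at step 4, C at step 5); 7 moves as required.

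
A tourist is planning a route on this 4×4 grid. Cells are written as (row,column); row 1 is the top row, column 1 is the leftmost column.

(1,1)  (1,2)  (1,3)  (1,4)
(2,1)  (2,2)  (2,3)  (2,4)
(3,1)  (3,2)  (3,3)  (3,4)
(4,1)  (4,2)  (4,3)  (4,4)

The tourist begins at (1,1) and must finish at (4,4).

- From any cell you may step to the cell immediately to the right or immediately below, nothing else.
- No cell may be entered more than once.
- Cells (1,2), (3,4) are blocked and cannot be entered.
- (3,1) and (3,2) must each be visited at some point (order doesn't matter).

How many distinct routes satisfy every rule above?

2

A right/down-only route from (1,1) to (4,4) makes exactly 3 down-moves and 3 right-moves in some order.
With no other constraints that would be C(6,3) = 20 routes.
A monotone route can only reach the required cells in the order (3,1), (3,2), so split there and multiply the segment counts (each segment already excludes blocked cells): (1,1)→(3,1): 1; (3,1)→(3,2): 1; (3,2)→(4,4): 2; product = 2.
That gives 2 routes.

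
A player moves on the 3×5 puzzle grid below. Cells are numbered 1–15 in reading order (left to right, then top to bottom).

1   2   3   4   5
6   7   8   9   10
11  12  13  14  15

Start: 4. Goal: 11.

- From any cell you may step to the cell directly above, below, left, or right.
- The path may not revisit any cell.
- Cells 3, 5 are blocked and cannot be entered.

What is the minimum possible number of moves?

The Manhattan distance from 4 to 11 is |1−3| + |4−1| = 5, so at least 5 moves are needed.
A route of 5 moves achieves this: 4 → 9 → 14 → 13 → 12 → 11.
Since 5 matches the lower bound, it is optimal.

5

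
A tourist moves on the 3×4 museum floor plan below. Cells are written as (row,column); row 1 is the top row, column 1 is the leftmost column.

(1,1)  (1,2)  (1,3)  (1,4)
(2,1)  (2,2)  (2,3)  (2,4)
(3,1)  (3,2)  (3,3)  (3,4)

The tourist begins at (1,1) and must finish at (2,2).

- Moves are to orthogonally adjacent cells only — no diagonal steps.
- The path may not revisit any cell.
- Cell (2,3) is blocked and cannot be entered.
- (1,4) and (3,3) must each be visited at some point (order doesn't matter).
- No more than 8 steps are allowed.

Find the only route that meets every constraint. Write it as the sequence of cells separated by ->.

Any route must reach (1,4) and (3,3) and still end at (2,2) within 8 moves, so the order of the required stops is forced.
Route from (1,1): right 3 to (1,4), down 2 to (3,4), left 2 to (3,2), up 1 to (2,2) — 8 moves in all.
Check: all required cells visited; 8 ≤ 8 moves.

(1,1) -> (1,2) -> (1,3) -> (1,4) -> (2,4) -> (3,4) -> (3,3) -> (3,2) -> (2,2)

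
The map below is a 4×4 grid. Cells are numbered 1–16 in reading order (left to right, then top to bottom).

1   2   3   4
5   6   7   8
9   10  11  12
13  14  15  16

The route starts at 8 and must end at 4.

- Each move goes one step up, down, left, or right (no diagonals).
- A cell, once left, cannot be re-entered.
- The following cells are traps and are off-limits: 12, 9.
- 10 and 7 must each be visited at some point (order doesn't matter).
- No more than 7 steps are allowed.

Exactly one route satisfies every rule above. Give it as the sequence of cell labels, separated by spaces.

Any route must reach 10 and 7 and still end at 4 within 7 moves, so the order of the required stops is forced.
Route from 8: left to 7, down to 11, left to 10, 2× up (reaching 2), 2× right (reaching 4) — 7 moves in all.
Check: all required cells visited; 7 ≤ 7 moves.

8 7 11 10 6 2 3 4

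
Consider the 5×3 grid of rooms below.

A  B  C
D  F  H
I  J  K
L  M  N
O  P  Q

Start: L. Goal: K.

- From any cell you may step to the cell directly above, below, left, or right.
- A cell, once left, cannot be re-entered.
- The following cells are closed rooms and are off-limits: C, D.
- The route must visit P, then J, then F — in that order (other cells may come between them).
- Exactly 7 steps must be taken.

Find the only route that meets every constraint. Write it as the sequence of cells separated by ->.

The waypoints must appear in the order P, J, F, with no cell reused.
Route from L: down to O, right to P, 3× up (reaching F), right to H, down to K — 7 moves in all.
Check: order respected (P at step 2, J at step 4, F at step 5); 7 moves as required.

L -> O -> P -> M -> J -> F -> H -> K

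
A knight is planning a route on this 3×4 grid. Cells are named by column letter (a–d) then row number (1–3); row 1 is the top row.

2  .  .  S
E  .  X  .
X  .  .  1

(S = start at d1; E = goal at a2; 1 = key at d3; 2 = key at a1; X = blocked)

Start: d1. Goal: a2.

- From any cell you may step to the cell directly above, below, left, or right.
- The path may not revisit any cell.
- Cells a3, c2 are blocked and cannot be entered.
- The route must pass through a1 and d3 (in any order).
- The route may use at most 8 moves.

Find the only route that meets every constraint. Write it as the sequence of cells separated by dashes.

The budget equals the shortest possible length, so every move has to be on a shortest route through the required cells.
Route from d1: 2× down (reaching d3), 2× left (reaching b3), 2× up (reaching b1), left to a1, down to a2 — 8 moves in all.
Check: all required cells visited; 8 ≤ 8 moves.

d1 - d2 - d3 - c3 - b3 - b2 - b1 - a1 - a2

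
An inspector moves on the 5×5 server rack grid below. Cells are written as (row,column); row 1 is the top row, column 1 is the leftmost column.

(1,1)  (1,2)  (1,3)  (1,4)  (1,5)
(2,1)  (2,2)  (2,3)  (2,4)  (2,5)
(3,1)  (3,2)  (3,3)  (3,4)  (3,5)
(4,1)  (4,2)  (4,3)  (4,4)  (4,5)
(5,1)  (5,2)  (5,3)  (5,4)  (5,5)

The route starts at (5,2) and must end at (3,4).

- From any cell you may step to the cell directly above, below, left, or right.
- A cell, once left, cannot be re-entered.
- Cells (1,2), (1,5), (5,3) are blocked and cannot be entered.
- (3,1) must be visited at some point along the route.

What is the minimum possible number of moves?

6

Any route passes through (3,1) somewhere between (5,2) and (3,4). Summing Manhattan distances along the two legs ((5,2) → (3,1) → (3,4)) gives a lower bound of 3 + 3 = 6 moves.
A route of 6 moves achieves this: (5,2) → (4,2) → (4,1) → (3,1) → (3,2) → (3,3) → (3,4).
Since 6 matches the lower bound, it is optimal.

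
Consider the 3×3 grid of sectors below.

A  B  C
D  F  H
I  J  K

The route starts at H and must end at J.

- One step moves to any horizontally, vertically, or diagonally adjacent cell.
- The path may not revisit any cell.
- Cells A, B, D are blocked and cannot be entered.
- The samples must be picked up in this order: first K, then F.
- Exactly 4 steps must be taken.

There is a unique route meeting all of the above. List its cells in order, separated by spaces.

H K F I J

The waypoints must appear in the order K, F, with no cell reused.
Route from H: down 1 to K, up-left 1 to F, down-left 1 to I, right 1 to J — 4 moves in all.
Check: order respected (K at step 1, F at step 2); 4 moves as required.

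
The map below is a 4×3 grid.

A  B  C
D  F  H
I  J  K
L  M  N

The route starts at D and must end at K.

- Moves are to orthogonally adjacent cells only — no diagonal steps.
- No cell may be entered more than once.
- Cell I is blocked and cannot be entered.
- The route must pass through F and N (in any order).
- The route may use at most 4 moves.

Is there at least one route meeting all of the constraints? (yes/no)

Even ignoring the no-revisit rule, getting from D to K, taking the cheapest ordering D → F → N → K needs at least 1 + 3 + 1 = 5 moves (Manhattan distance per leg), which exceeds the 4-move limit.

no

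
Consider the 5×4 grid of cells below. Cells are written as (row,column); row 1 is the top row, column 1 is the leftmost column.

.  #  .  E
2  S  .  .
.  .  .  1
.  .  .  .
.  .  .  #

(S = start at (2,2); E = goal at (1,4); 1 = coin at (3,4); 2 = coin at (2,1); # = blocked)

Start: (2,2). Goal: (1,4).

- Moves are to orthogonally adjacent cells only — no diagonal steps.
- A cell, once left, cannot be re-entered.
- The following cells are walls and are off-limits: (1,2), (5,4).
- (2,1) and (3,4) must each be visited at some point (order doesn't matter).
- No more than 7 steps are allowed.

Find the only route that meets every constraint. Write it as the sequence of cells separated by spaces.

(2,2) (2,1) (3,1) (3,2) (3,3) (3,4) (2,4) (1,4)

The budget equals the shortest possible length, so every move has to be on a shortest route through the required cells.
Route from (2,2): left 1 to (2,1), down 1 to (3,1), right 3 to (3,4), up 2 to (1,4) — 7 moves in all.
Check: all required cells visited; 7 ≤ 7 moves.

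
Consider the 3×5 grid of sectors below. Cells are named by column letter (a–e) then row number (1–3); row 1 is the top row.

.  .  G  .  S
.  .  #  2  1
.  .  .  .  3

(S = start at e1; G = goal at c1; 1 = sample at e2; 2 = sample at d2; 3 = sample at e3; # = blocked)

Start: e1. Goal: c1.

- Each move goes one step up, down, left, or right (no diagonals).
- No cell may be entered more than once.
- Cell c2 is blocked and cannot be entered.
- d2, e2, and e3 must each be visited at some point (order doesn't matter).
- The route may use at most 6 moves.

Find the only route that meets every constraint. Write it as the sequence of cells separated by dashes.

e1 - e2 - e3 - d3 - d2 - d1 - c1

Any route must reach d2, e2, and e3 and still end at c1 within 6 moves, so the order of the required stops is forced.
Route from e1: down 2 to e3, left 1 to d3, up 2 to d1, left 1 to c1 — 6 moves in all.
Check: all required cells visited; 6 ≤ 6 moves.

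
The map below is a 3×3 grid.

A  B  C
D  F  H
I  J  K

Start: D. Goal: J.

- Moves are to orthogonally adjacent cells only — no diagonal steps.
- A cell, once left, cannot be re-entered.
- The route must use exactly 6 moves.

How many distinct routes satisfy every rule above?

Need simple routes of exactly 6 moves from D to J (Manhattan distance 2, so 2 moves are spent on a detour and 2 undoing it).
Enumerating: D A B F H K J | D A B C H K J | D A B C H F J | D F B C H K J.
That gives 4 routes.

4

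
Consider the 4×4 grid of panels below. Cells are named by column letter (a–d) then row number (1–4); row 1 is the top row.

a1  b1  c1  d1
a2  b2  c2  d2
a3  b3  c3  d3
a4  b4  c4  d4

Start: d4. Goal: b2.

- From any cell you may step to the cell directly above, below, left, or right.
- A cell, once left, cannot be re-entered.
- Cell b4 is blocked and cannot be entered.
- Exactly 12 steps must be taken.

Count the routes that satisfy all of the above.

Need simple routes of exactly 12 moves from d4 to b2 (Manhattan distance 4, so 4 moves are spent on a detour and 4 undoing it).
Enumerating: d4 d3 d2 d1 c1 c2 c3 b3 a3 a2 a1 b1 b2 | d4 d3 d2 d1 c1 b1 a1 a2 a3 b3 c3 c2 b2 | d4 d3 c3 c2 d2 d1 c1 b1 a1 a2 a3 b3 b2 | d4 d3 c3 b3 a3 a2 a1 b1 c1 d1 d2 c2 b2 | d4 c4 c3 c2 d2 d1 c1 b1 a1 a2 a3 b3 b2 | d4 c4 c3 b3 a3 a2 a1 b1 c1 d1 d2 c2 b2 | d4 c4 c3 d3 d2 d1 c1 b1 a1 a2 a3 b3 b2 | d4 c4 c3 d3 d2 c2 c1 b1 a1 a2 a3 b3 b2.
That gives 8 routes.

8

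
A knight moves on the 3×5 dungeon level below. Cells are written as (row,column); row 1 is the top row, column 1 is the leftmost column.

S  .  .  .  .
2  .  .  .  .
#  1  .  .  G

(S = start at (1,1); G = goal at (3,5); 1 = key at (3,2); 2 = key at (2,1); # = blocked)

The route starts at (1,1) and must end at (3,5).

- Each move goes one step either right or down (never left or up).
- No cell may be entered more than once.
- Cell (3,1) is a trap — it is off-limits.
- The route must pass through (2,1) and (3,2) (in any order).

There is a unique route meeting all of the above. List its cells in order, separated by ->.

(1,1) -> (2,1) -> (2,2) -> (3,2) -> (3,3) -> (3,4) -> (3,5)

Moves only go right or down, so the column and row indices never decrease.
Route from (1,1): down 1 to (2,1), right 1 to (2,2), down 1 to (3,2), right 3 to (3,5) — 6 moves in all.
Check: all required cells visited.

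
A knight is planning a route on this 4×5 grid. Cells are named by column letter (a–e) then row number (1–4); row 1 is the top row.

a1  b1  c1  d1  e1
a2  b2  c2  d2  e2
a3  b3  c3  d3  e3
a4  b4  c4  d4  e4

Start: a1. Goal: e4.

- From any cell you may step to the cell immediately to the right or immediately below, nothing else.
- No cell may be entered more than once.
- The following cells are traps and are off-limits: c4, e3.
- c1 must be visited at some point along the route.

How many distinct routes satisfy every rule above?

3

A right/down-only route from a1 to e4 makes exactly 3 down-moves and 4 right-moves in some order.
With no other constraints that would be C(7,3) = 35 routes.
Split at c1 and multiply the segment counts (each segment already excludes blocked cells): a1→c1: 1; c1→e4: 3; product = 3.
That gives 3 routes.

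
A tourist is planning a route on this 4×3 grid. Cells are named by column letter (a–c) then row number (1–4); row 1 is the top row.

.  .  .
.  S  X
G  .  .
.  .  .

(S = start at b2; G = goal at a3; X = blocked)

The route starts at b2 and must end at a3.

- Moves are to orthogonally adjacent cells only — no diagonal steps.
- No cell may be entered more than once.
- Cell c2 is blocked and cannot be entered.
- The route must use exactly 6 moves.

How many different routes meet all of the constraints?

1

Need simple routes of exactly 6 moves from b2 to a3 (Manhattan distance 2, so 2 moves are spent on a detour and 2 undoing it).
Enumerating: b2 b3 c3 c4 b4 a4 a3.
That gives 1 route.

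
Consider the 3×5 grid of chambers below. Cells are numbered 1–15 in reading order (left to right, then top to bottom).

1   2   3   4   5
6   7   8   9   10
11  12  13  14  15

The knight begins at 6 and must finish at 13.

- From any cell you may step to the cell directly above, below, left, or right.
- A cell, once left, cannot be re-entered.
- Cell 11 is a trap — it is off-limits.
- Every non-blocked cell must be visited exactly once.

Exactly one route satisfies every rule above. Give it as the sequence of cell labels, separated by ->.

Need to visit all 14 open cells exactly once, starting at 6 and ending at 13.
Route from 6: up to 1, 4× right (reaching 5), 2× down (reaching 15), left to 14, up to 9, 2× left (reaching 7), down to 12, right to 13 — 13 moves in all.
Check: all 14 open cells covered.

6 -> 1 -> 2 -> 3 -> 4 -> 5 -> 10 -> 15 -> 14 -> 9 -> 8 -> 7 -> 12 -> 13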